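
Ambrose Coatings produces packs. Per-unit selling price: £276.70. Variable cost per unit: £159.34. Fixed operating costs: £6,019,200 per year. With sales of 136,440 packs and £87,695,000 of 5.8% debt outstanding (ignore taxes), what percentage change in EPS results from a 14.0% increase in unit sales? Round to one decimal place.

+45.7%

Total contribution margin = 136,440 × £117.36 = £16,012,598.40.
Operating income = contribution − fixed costs = £16,012,598.40 − £6,019,200 = £9,993,398.40.
After interest of £5,086,310.00, pre-tax earnings = £4,907,088.40.
DCL = total CM / (EBIT − I) = £16,012,598.40 / £4,907,088.40 = 3.2632.
EPS therefore changes by 3.2632 × (+14.0%) = +45.7%.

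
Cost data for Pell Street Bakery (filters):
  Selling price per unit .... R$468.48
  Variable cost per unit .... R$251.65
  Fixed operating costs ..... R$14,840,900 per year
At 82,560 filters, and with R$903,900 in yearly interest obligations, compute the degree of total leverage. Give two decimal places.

Contribution at this volume is 82,560 × R$216.83 = R$17,901,484.80.
EBIT = R$17,901,484.80 − R$14,840,900 = R$3,060,584.80. Interest = R$903,900.00, so EBIT − I = R$2,156,684.80.
Degree of total leverage = total CM / (EBIT − interest) = R$17,901,484.80 / R$2,156,684.80 = 8.3005.

8.30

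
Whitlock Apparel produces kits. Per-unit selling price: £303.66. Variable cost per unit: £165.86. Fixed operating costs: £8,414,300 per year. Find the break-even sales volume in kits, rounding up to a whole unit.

61,062 kits

Unit CM = price − variable cost = £303.66 − £165.86 = £137.80.
Break-even volume = fixed costs ÷ CM per unit = £8,414,300 ÷ £137.80 = 61,061.68, so 61,062 kits.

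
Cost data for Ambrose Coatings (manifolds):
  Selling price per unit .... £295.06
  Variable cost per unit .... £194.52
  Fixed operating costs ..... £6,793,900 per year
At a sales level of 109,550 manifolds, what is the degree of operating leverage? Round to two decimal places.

2.61

Total contribution margin = 109,550 × £100.54 = £11,014,157.00.
Subtracting fixed costs: EBIT = £11,014,157.00 − £6,793,900 = £4,220,257.00.
DOL = contribution ÷ EBIT = £11,014,157.00 ÷ £4,220,257.00 = 2.6098.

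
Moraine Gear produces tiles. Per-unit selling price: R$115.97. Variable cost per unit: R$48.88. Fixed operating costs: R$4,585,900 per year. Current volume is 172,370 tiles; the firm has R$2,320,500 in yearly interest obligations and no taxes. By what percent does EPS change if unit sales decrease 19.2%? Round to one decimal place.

Total contribution margin = 172,370 × R$67.09 = R$11,564,303.30.
Subtracting fixed costs: EBIT = R$11,564,303.30 − R$4,585,900 = R$6,978,403.30.
Interest = R$2,320,500.00, so EBIT − I = R$4,657,903.30.
Degree of combined leverage = contribution ÷ (EBIT − I) = R$11,564,303.30 ÷ R$4,657,903.30 = 2.4827.
EPS therefore changes by 2.4827 × (-19.2%) = -47.7%.

-47.7%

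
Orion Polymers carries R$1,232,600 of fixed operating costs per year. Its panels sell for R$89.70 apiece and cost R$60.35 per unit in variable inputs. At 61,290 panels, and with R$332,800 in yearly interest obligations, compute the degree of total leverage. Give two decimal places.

7.71

At 61,290 units, contribution = 61,290 × R$29.35 = R$1,798,861.50.
Subtracting fixed costs: EBIT = R$1,798,861.50 − R$1,232,600 = R$566,261.50. Interest = R$332,800.00.
DOL = R$1,798,861.50 ÷ R$566,261.50 = 3.1767; DFL = R$566,261.50 ÷ R$233,461.50 = 2.4255.
Combined leverage = 3.1767 × 2.4255 = 7.7051.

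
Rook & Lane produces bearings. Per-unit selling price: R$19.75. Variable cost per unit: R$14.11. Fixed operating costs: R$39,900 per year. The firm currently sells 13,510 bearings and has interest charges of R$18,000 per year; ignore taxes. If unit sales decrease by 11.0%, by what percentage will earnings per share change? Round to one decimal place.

Contribution at this volume is 13,510 × R$5.64 = R$76,196.40.
EBIT = R$76,196.40 − R$39,900 = R$36,296.40.
After interest of R$18,000.00, pre-tax earnings = R$18,296.40.
DCL = total CM / (EBIT − I) = R$76,196.40 / R$18,296.40 = 4.1646.
%ΔEPS = DCL × %ΔSales = 4.1646 × -11.0% = -45.8%.

-45.8%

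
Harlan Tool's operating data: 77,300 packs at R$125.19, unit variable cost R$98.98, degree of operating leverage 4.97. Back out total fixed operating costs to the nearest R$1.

At 77,300 units, contribution = 77,300 × R$26.21 = R$2,026,033.00.
Since DOL = CM ÷ EBIT, EBIT = R$2,026,033.00 ÷ 4.97 = R$407,652.52.
And FC = contribution − EBIT = R$2,026,033.00 − R$407,652.52 = R$1,618,380.

R$1,618,380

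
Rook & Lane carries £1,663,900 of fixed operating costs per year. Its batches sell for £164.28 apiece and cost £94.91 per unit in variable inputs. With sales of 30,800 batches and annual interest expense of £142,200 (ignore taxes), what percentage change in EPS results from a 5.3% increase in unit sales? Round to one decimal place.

+34.3%

Total contribution margin = 30,800 × £69.37 = £2,136,596.00.
EBIT = £2,136,596.00 − £1,663,900 = £472,696.00.
Interest = £142,200.00, so EBIT − I = £330,496.00.
DCL = total CM / (EBIT − I) = £2,136,596.00 / £330,496.00 = 6.4648.
EPS therefore changes by 6.4648 × (+5.3%) = +34.3%.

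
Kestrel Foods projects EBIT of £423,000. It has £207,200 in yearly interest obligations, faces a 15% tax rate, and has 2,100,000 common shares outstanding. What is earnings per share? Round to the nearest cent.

Pre-tax income = £423,000 − £207,200.00 = £215,800.00.
Net income = £215,800.00 × (1 − 0.15) = £183,430.00.
EPS = £183,430.00 ÷ 2,100,000 = £0.09.

£0.09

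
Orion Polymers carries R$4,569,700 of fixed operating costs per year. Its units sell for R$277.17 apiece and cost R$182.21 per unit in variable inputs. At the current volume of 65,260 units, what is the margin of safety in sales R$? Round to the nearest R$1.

R$4,750,038

Contribution margin per unit = R$277.17 − R$182.21 = R$94.96. Break-even units = R$4,569,700 ÷ R$94.96 = 48,122.37; break-even revenue = 48,122.37 × R$277.17 = R$13,338,076.55.
Current sales = 65,260 × R$277.17 = R$18,088,114.20.
Margin of safety = R$18,088,114.20 − R$13,338,076.55 = R$4,750,038.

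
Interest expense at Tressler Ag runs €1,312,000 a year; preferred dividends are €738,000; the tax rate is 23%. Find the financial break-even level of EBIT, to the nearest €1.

Preferred dividends are paid after tax, so their pre-tax equivalent is €738,000 ÷ (1 − 0.23) = €958,441.56.
Financial break-even EBIT = interest + D_p ÷ (1 − t) = €1,312,000 + €958,441.56 = €2,270,441.56.

€2,270,442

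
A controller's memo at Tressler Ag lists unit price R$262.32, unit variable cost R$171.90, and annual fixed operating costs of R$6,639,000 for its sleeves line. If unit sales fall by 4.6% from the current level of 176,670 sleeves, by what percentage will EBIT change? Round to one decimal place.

-7.9%

At 176,670 units, contribution = 176,670 × R$90.42 = R$15,974,501.40.
Operating income = contribution − fixed costs = R$15,974,501.40 − R$6,639,000 = R$9,335,501.40.
Degree of operating leverage = R$15,974,501.40 / R$9,335,501.40 = 1.7112.
%ΔEBIT = DOL × %ΔSales = 1.7112 × -4.6% = -7.9%.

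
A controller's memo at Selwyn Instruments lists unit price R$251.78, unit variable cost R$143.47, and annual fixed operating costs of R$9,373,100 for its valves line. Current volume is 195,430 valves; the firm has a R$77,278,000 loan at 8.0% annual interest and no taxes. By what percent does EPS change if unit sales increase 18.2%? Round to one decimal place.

+68.6%

Total contribution margin = 195,430 × R$108.31 = R$21,167,023.30.
EBIT = R$21,167,023.30 − R$9,373,100 = R$11,793,923.30.
After interest of R$6,182,240.00, pre-tax earnings = R$5,611,683.30.
Degree of combined leverage = contribution ÷ (EBIT − I) = R$21,167,023.30 ÷ R$5,611,683.30 = 3.7720.
EPS therefore changes by 3.7720 × (+18.2%) = +68.6%.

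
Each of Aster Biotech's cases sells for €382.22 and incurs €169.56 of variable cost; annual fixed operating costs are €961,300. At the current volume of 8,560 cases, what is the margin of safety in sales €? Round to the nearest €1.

€1,544,031

Unit CM = price − variable cost = €382.22 − €169.56 = €212.66. Break-even units = €961,300 ÷ €212.66 = 4,520.36; break-even revenue = 4,520.36 × €382.22 = €1,727,772.43.
Actual sales revenue = 8,560 × €382.22 = €3,271,803.20.
Margin of safety = €3,271,803.20 − €1,727,772.43 = €1,544,031.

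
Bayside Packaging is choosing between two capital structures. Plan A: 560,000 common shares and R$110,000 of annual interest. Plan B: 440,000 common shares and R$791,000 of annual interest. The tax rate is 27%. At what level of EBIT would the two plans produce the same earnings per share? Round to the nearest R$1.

R$3,288,000

At indifference, (EBIT − 110,000)(1 − t)/560,000 = (EBIT − 791,000)(1 − t)/440,000.
Cancelling (1 − t) and cross-multiplying: 440,000·(EBIT − 110,000) = 560,000·(EBIT − 791,000).
Solving, EBIT = (791,000·560,000 − 110,000·440,000) / (560,000 − 440,000) = 394,560,000,000 / 120,000 = 3,288,000.00.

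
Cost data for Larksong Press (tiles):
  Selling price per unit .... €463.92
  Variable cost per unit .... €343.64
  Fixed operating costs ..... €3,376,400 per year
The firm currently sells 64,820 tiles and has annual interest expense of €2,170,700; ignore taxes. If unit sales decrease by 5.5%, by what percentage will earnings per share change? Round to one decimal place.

Contribution at this volume is 64,820 × €120.28 = €7,796,549.60.
Operating income = contribution − fixed costs = €7,796,549.60 − €3,376,400 = €4,420,149.60.
Interest = €2,170,700.00, so EBIT − I = €2,249,449.60.
DCL = total CM / (EBIT − I) = €7,796,549.60 / €2,249,449.60 = 3.4660.
EPS therefore changes by 3.4660 × (-5.5%) = -19.1%.

-19.1%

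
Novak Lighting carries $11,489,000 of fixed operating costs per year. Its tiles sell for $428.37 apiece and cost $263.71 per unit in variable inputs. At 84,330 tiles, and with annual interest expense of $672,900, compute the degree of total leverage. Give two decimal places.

8.05

At 84,330 units, contribution = 84,330 × $164.66 = $13,885,777.80.
EBIT = $13,885,777.80 − $11,489,000 = $2,396,777.80. Interest = $672,900.00, so EBIT − I = $1,723,877.80.
Degree of total leverage = total CM / (EBIT − interest) = $13,885,777.80 / $1,723,877.80 = 8.0550.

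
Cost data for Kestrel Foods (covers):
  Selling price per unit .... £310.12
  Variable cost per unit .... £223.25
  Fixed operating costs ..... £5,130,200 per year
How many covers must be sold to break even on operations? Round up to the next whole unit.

59,057 covers

Each unit contributes £310.12 − £223.25 = £86.87.
Break-even volume = fixed costs ÷ CM per unit = £5,130,200 ÷ £86.87 = 59,056.06, so 59,057 covers.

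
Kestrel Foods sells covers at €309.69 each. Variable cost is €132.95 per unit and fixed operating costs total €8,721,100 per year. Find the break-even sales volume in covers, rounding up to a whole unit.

49,345 covers

Contribution margin per unit = €309.69 − €132.95 = €176.74.
Units to break even: €8,721,100 ÷ €176.74 = 49,344.23, rounded up to 49,345.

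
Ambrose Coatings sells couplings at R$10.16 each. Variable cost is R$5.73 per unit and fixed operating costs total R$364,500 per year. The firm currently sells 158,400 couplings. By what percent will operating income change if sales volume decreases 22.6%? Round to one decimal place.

Total contribution margin = 158,400 × R$4.43 = R$701,712.00.
EBIT = R$701,712.00 − R$364,500 = R$337,212.00.
DOL = contribution ÷ EBIT = R$701,712.00 ÷ R$337,212.00 = 2.0809.
So EBIT moves 2.0809 × (-22.6%) = -47.0%.

-47.0%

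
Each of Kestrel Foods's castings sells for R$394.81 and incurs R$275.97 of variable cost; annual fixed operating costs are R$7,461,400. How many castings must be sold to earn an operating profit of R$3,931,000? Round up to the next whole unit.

95,864 castings

Each unit contributes R$394.81 − R$275.97 = R$118.84.
Need Q such that Q × R$118.84 − R$7,461,400 = R$3,931,000, i.e. Q = R$11,392,400 / R$118.84 = 95,863.35 → 95,864.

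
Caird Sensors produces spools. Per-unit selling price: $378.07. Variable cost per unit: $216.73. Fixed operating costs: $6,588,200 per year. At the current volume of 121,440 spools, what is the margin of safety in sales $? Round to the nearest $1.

$30,474,611

Unit CM = price − variable cost = $378.07 − $216.73 = $161.34. Break-even units = $6,588,200 ÷ $161.34 = 40,834.26; break-even revenue = 40,834.26 × $378.07 = $15,438,209.83.
Actual sales revenue = 121,440 × $378.07 = $45,912,820.80.
Margin of safety = $45,912,820.80 − $15,438,209.83 = $30,474,611.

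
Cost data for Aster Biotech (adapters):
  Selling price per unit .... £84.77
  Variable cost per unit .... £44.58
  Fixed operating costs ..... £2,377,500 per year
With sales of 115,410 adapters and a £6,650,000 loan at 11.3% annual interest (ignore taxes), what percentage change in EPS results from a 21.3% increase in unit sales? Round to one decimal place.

+65.5%

Contribution at this volume is 115,410 × £40.19 = £4,638,327.90.
EBIT = £4,638,327.90 − £2,377,500 = £2,260,827.90.
Interest = £751,450.00, so EBIT − I = £1,509,377.90.
DCL = total CM / (EBIT − I) = £4,638,327.90 / £1,509,377.90 = 3.0730.
EPS therefore changes by 3.0730 × (+21.3%) = +65.5%.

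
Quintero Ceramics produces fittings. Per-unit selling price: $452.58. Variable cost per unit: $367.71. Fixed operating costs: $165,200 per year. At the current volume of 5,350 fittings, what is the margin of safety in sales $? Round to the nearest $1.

Each unit contributes $452.58 − $367.71 = $84.87. Break-even units = $165,200 ÷ $84.87 = 1,946.51; break-even revenue = 1,946.51 × $452.58 = $880,949.88.
Current sales = 5,350 × $452.58 = $2,421,303.00.
Margin of safety = $2,421,303.00 − $880,949.88 = $1,540,353.

$1,540,353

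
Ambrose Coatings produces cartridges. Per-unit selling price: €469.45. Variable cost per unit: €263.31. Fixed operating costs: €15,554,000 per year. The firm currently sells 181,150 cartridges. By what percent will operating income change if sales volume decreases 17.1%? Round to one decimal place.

-29.3%

Total contribution margin = 181,150 × €206.14 = €37,342,261.00.
EBIT = €37,342,261.00 − €15,554,000 = €21,788,261.00.
DOL = contribution ÷ EBIT = €37,342,261.00 ÷ €21,788,261.00 = 1.7139.
Operating income changes by 1.7139 × -17.1% = -29.3%.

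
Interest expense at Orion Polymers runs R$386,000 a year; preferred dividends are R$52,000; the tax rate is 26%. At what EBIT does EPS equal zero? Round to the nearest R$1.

Grossing the preferred dividend up to pre-tax terms: R$52,000 / (1 − 0.26) = R$70,270.27.
EPS = 0 when EBIT covers interest plus the pre-tax preferred burden: R$386,000 + R$70,270.27 = R$456,270.27.

R$456,270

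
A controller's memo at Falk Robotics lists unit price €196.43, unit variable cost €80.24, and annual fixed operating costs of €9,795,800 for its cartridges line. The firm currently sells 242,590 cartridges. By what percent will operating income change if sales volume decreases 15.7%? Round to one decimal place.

At 242,590 units, contribution = 242,590 × €116.19 = €28,186,532.10.
Subtracting fixed costs: EBIT = €28,186,532.10 − €9,795,800 = €18,390,732.10.
So DOL = total CM / EBIT = €28,186,532.10 / €18,390,732.10 = 1.5326.
Operating income changes by 1.5326 × -15.7% = -24.1%.

-24.1%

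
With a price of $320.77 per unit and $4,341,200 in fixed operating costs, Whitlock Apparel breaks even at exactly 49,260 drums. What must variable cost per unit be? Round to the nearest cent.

At break-even, FC = Q × (P − VC), so P − VC = $4,341,200 ÷ 49,260 = $88.1283.
Hence VC = price − CM = $320.77 − $88.1283 = $232.64.

$232.64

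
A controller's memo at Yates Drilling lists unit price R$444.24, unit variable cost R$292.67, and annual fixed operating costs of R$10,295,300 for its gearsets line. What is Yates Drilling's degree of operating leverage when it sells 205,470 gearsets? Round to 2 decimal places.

Contribution at this volume is 205,470 × R$151.57 = R$31,143,087.90.
EBIT = R$31,143,087.90 − R$10,295,300 = R$20,847,787.90.
DOL = contribution ÷ EBIT = R$31,143,087.90 ÷ R$20,847,787.90 = 1.4938.

1.49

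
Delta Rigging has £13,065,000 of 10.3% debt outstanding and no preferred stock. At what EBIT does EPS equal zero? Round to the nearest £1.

£1,345,695

Annual interest = 10.3% × £13,065,000 = £1,345,695.00.
With no preferred dividends, EPS = 0 when EBIT exactly covers interest, so the financial break-even EBIT is £1,345,695.00.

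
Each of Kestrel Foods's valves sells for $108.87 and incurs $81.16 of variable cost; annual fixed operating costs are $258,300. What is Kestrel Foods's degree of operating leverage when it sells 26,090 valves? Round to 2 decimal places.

1.56

Contribution at this volume is 26,090 × $27.71 = $722,953.90.
Subtracting fixed costs: EBIT = $722,953.90 − $258,300 = $464,653.90.
So DOL = total CM / EBIT = $722,953.90 / $464,653.90 = 1.5559.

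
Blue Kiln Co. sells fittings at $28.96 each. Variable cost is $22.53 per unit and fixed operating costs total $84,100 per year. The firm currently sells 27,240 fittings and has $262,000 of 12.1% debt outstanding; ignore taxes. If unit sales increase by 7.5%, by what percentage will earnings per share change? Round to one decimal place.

+22.1%

At 27,240 units, contribution = 27,240 × $6.43 = $175,153.20.
Operating income = contribution − fixed costs = $175,153.20 − $84,100 = $91,053.20.
After interest of $31,702.00, pre-tax earnings = $59,351.20.
Degree of combined leverage = contribution ÷ (EBIT − I) = $175,153.20 ÷ $59,351.20 = 2.9511.
%ΔEPS = DCL × %ΔSales = 2.9511 × +7.5% = +22.1%.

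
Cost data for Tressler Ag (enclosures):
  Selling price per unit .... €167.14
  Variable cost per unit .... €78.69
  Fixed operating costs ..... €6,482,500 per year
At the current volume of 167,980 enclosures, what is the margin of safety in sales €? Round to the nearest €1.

€15,826,488

Contribution margin per unit = €167.14 − €78.69 = €88.45. Break-even units = €6,482,500 ÷ €88.45 = 73,289.99; break-even revenue = 73,289.99 × €167.14 = €12,249,689.66.
Current sales = 167,980 × €167.14 = €28,076,177.20.
Margin of safety = €28,076,177.20 − €12,249,689.66 = €15,826,488.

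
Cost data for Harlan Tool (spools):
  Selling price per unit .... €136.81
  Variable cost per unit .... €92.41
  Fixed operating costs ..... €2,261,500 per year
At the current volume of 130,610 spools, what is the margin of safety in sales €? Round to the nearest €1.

€10,900,380

Each unit contributes €136.81 − €92.41 = €44.40. Break-even units = €2,261,500 ÷ €44.40 = 50,934.68; break-even revenue = 50,934.68 × €136.81 = €6,968,374.21.
Actual sales revenue = 130,610 × €136.81 = €17,868,754.10.
Margin of safety = €17,868,754.10 − €6,968,374.21 = €10,900,380.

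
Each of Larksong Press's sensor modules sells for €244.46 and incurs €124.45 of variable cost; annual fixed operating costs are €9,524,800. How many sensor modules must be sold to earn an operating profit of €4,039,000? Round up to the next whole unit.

113,023 sensor modules

Each unit contributes €244.46 − €124.45 = €120.01.
Required volume = (fixed costs + target profit) ÷ CM = (€9,524,800 + €4,039,000) ÷ €120.01 = 113,022.25, so 113,023 sensor modules.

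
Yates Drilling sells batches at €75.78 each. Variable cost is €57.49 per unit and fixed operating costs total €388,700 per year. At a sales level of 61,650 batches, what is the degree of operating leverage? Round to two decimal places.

Contribution at this volume is 61,650 × €18.29 = €1,127,578.50.
EBIT = €1,127,578.50 − €388,700 = €738,878.50.
Degree of operating leverage = €1,127,578.50 / €738,878.50 = 1.5261.

1.53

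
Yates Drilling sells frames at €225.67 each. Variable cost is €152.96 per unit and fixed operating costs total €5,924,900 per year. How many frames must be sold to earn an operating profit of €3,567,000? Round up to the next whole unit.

130,545 frames

Unit CM = price − variable cost = €225.67 − €152.96 = €72.71.
Need Q such that Q × €72.71 − €5,924,900 = €3,567,000, i.e. Q = €9,491,900 / €72.71 = 130,544.63 → 130,545.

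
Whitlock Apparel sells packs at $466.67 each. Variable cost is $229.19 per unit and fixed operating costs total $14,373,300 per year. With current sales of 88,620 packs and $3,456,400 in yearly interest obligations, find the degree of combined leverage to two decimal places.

At 88,620 units, contribution = 88,620 × $237.48 = $21,045,477.60.
Subtracting fixed costs: EBIT = $21,045,477.60 − $14,373,300 = $6,672,177.60. Interest = $3,456,400.00, so EBIT − I = $3,215,777.60.
DCL = contribution ÷ (EBIT − I) = $21,045,477.60 ÷ $3,215,777.60 = 6.5444.

6.54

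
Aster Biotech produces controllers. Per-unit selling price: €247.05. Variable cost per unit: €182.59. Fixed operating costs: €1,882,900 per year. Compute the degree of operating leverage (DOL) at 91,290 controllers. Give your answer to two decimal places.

At 91,290 units, contribution = 91,290 × €64.46 = €5,884,553.40.
Operating income = contribution − fixed costs = €5,884,553.40 − €1,882,900 = €4,001,653.40.
DOL = contribution ÷ EBIT = €5,884,553.40 ÷ €4,001,653.40 = 1.4705.

1.47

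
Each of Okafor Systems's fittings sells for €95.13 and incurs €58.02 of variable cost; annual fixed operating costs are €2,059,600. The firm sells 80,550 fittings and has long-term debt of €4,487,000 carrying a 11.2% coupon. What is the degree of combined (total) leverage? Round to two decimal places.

7.00

Contribution at this volume is 80,550 × €37.11 = €2,989,210.50.
EBIT = €2,989,210.50 − €2,059,600 = €929,610.50. Interest = €502,544.00, so EBIT − I = €427,066.50.
DCL = contribution ÷ (EBIT − I) = €2,989,210.50 ÷ €427,066.50 = 6.9994.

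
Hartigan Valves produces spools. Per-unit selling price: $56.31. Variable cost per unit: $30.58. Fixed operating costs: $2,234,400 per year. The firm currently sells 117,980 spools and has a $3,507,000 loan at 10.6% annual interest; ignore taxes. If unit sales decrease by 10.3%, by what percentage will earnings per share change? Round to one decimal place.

Total contribution margin = 117,980 × $25.73 = $3,035,625.40.
EBIT = $3,035,625.40 − $2,234,400 = $801,225.40.
Interest = $371,742.00, so EBIT − I = $429,483.40.
DCL = total CM / (EBIT − I) = $3,035,625.40 / $429,483.40 = 7.0681.
EPS therefore changes by 7.0681 × (-10.3%) = -72.8%.

-72.8%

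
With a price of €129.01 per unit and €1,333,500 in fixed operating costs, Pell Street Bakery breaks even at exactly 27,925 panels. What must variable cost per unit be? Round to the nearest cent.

Contribution per unit must be FC / Q = €1,333,500 / 27,925 = €47.7529.
Hence VC = price − CM = €129.01 − €47.7529 = €81.26.

€81.26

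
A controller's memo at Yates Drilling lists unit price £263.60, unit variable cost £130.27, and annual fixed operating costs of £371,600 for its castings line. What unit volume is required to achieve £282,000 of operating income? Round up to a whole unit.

4,903 castings

Unit CM = price − variable cost = £263.60 − £130.27 = £133.33.
Units = (FC + target) / CM = (£371,600 + £282,000) / £133.33 = 4,902.12, so 4,903 castings.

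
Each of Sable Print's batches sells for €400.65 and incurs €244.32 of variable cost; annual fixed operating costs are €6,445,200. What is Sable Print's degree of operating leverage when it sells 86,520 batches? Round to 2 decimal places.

1.91

Total contribution margin = 86,520 × €156.33 = €13,525,671.60.
Operating income = contribution − fixed costs = €13,525,671.60 − €6,445,200 = €7,080,471.60.
Degree of operating leverage = €13,525,671.60 / €7,080,471.60 = 1.9103.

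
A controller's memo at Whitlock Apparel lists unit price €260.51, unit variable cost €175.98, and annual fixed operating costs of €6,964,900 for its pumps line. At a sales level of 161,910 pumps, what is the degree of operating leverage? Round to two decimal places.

2.04

At 161,910 units, contribution = 161,910 × €84.53 = €13,686,252.30.
Operating income = contribution − fixed costs = €13,686,252.30 − €6,964,900 = €6,721,352.30.
So DOL = total CM / EBIT = €13,686,252.30 / €6,721,352.30 = 2.0362.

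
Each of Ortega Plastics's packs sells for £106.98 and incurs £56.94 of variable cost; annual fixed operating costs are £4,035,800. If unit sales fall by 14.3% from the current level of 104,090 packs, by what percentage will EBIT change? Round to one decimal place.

At 104,090 units, contribution = 104,090 × £50.04 = £5,208,663.60.
EBIT = £5,208,663.60 − £4,035,800 = £1,172,863.60.
Degree of operating leverage = £5,208,663.60 / £1,172,863.60 = 4.4410.
%ΔEBIT = DOL × %ΔSales = 4.4410 × -14.3% = -63.5%.

-63.5%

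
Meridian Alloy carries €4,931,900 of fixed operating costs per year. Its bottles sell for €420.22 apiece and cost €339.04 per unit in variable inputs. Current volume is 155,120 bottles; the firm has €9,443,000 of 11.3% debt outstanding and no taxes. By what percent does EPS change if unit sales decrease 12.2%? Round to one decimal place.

Contribution at this volume is 155,120 × €81.18 = €12,592,641.60.
EBIT = €12,592,641.60 − €4,931,900 = €7,660,741.60.
Interest = €1,067,059.00, so EBIT − I = €6,593,682.60.
DCL = total CM / (EBIT − I) = €12,592,641.60 / €6,593,682.60 = 1.9098.
EPS therefore changes by 1.9098 × (-12.2%) = -23.3%.

-23.3%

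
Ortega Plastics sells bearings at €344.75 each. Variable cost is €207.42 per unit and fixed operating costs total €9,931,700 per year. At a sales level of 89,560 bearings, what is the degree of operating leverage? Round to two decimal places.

5.19

At 89,560 units, contribution = 89,560 × €137.33 = €12,299,274.80.
Operating income = contribution − fixed costs = €12,299,274.80 − €9,931,700 = €2,367,574.80.
Degree of operating leverage = €12,299,274.80 / €2,367,574.80 = 5.1949.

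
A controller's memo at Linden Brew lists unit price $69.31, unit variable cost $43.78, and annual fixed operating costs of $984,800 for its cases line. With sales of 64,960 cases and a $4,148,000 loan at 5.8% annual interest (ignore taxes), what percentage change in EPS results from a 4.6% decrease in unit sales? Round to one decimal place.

At 64,960 units, contribution = 64,960 × $25.53 = $1,658,428.80.
Operating income = contribution − fixed costs = $1,658,428.80 − $984,800 = $673,628.80.
After interest of $240,584.00, pre-tax earnings = $433,044.80.
DCL = total CM / (EBIT − I) = $1,658,428.80 / $433,044.80 = 3.8297.
EPS therefore changes by 3.8297 × (-4.6%) = -17.6%.

-17.6%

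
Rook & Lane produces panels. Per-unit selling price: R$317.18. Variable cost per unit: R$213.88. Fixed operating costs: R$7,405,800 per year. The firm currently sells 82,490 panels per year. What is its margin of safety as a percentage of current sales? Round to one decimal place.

13.1%

Each unit contributes R$317.18 − R$213.88 = R$103.30. Break-even units = R$7,405,800 ÷ R$103.30 = 71,692.16; break-even revenue = 71,692.16 × R$317.18 = R$22,739,318.92.
Actual sales revenue = 82,490 × R$317.18 = R$26,164,178.20.
Margin of safety = (R$26,164,178.20 − R$22,739,318.92) ÷ R$26,164,178.20 = 13.1%.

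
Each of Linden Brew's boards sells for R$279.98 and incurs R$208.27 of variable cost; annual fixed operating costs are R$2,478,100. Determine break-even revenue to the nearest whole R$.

Contribution margin per unit = R$279.98 − R$208.27 = R$71.71, a CM ratio of R$71.71 ÷ R$279.98 = 0.2561.
Break-even sales = FC ÷ CM ratio = R$2,478,100 × R$279.98 / R$71.71 = R$9,675,337.

R$9,675,337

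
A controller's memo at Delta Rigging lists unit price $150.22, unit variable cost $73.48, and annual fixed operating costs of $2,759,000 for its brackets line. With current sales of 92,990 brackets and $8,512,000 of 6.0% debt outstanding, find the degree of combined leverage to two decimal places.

Total contribution margin = 92,990 × $76.74 = $7,136,052.60.
EBIT = $7,136,052.60 − $2,759,000 = $4,377,052.60. Interest = $510,720.00.
DOL = $7,136,052.60 ÷ $4,377,052.60 = 1.6303; DFL = $4,377,052.60 ÷ $3,866,332.60 = 1.1321.
Combined leverage = 1.6303 × 1.1321 = 1.8457.

1.85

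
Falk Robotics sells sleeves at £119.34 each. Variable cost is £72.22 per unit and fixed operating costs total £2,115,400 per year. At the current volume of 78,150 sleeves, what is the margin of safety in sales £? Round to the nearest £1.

£3,968,784

Unit CM = price − variable cost = £119.34 − £72.22 = £47.12. Break-even units = £2,115,400 ÷ £47.12 = 44,893.89; break-even revenue = 44,893.89 × £119.34 = £5,357,636.59.
Actual sales revenue = 78,150 × £119.34 = £9,326,421.00.
Margin of safety = £9,326,421.00 − £5,357,636.59 = £3,968,784.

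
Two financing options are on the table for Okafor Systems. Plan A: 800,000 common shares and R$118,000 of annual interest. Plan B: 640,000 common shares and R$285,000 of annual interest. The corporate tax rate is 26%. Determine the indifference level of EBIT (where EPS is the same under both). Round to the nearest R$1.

Set EPS_A = EPS_B: (EBIT − R$118,000)(1 − 0.26) ÷ 800,000 = (EBIT − R$285,000)(1 − 0.26) ÷ 640,000.
The (1 − t) factor cancels: (EBIT − 118,000) × 640,000 = (EBIT − 285,000) × 800,000.
Solving, EBIT = (285,000·800,000 − 118,000·640,000) / (800,000 − 640,000) = 152,480,000,000 / 160,000 = 953,000.00.

R$953,000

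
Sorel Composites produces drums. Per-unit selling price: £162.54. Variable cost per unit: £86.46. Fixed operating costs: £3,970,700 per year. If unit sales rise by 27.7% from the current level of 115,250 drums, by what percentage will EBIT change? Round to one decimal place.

+50.6%

At 115,250 units, contribution = 115,250 × £76.08 = £8,768,220.00.
Operating income = contribution − fixed costs = £8,768,220.00 − £3,970,700 = £4,797,520.00.
So DOL = total CM / EBIT = £8,768,220.00 / £4,797,520.00 = 1.8277.
%ΔEBIT = DOL × %ΔSales = 1.8277 × +27.7% = +50.6%.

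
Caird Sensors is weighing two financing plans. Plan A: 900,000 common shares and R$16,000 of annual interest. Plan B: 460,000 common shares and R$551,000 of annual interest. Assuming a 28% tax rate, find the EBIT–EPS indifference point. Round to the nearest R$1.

R$1,110,318

Set EPS_A = EPS_B: (EBIT − R$16,000)(1 − 0.28) ÷ 900,000 = (EBIT − R$551,000)(1 − 0.28) ÷ 460,000.
Cancelling (1 − t) and cross-multiplying: 460,000·(EBIT − 16,000) = 900,000·(EBIT − 551,000).
EBIT × (900,000 − 460,000) = 551,000 × 900,000 − 16,000 × 460,000 = 488,540,000,000, so EBIT = 488,540,000,000 ÷ 440,000 = 1,110,318.18.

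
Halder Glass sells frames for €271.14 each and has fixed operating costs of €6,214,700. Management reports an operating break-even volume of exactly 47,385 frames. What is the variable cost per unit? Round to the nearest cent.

€139.99

Contribution per unit must be FC / Q = €6,214,700 / 47,385 = €131.1533.
Hence VC = price − CM = €271.14 − €131.1533 = €139.99.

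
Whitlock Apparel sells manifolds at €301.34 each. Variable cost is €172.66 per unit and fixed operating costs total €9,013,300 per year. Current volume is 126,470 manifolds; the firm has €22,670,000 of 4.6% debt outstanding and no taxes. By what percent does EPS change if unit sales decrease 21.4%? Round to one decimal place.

-56.0%

At 126,470 units, contribution = 126,470 × €128.68 = €16,274,159.60.
Subtracting fixed costs: EBIT = €16,274,159.60 − €9,013,300 = €7,260,859.60.
Interest = €1,042,820.00, so EBIT − I = €6,218,039.60.
Degree of combined leverage = contribution ÷ (EBIT − I) = €16,274,159.60 ÷ €6,218,039.60 = 2.6172.
%ΔEPS = DCL × %ΔSales = 2.6172 × -21.4% = -56.0%.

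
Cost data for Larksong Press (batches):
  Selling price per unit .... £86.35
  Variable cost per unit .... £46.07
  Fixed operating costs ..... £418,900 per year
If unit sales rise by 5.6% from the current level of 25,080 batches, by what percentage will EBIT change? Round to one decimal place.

Total contribution margin = 25,080 × £40.28 = £1,010,222.40.
EBIT = £1,010,222.40 − £418,900 = £591,322.40.
DOL = contribution ÷ EBIT = £1,010,222.40 ÷ £591,322.40 = 1.7084.
%ΔEBIT = DOL × %ΔSales = 1.7084 × +5.6% = +9.6%.

+9.6%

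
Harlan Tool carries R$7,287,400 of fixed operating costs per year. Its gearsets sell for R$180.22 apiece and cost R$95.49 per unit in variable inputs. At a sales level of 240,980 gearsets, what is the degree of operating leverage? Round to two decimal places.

1.55

At 240,980 units, contribution = 240,980 × R$84.73 = R$20,418,235.40.
Subtracting fixed costs: EBIT = R$20,418,235.40 − R$7,287,400 = R$13,130,835.40.
DOL = contribution ÷ EBIT = R$20,418,235.40 ÷ R$13,130,835.40 = 1.5550.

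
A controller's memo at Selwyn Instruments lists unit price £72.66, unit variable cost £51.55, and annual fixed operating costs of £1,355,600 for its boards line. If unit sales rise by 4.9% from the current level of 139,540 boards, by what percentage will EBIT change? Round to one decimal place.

+9.1%

Contribution at this volume is 139,540 × £21.11 = £2,945,689.40.
Subtracting fixed costs: EBIT = £2,945,689.40 − £1,355,600 = £1,590,089.40.
So DOL = total CM / EBIT = £2,945,689.40 / £1,590,089.40 = 1.8525.
So EBIT moves 1.8525 × (+4.9%) = +9.1%.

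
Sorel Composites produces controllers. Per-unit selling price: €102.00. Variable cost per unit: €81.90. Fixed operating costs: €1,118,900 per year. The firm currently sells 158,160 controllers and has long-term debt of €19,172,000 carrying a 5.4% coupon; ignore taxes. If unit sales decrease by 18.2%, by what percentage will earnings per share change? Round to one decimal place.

At 158,160 units, contribution = 158,160 × €20.10 = €3,179,016.00.
Subtracting fixed costs: EBIT = €3,179,016.00 − €1,118,900 = €2,060,116.00.
After interest of €1,035,288.00, pre-tax earnings = €1,024,828.00.
DCL = total CM / (EBIT − I) = €3,179,016.00 / €1,024,828.00 = 3.1020.
%ΔEPS = DCL × %ΔSales = 3.1020 × -18.2% = -56.5%.

-56.5%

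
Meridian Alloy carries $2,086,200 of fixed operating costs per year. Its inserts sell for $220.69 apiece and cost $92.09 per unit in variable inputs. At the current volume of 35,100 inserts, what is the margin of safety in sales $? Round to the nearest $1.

Unit CM = price − variable cost = $220.69 − $92.09 = $128.60. Break-even units = $2,086,200 ÷ $128.60 = 16,222.40; break-even revenue = 16,222.40 × $220.69 = $3,580,120.36.
Current sales = 35,100 × $220.69 = $7,746,219.00.
Margin of safety = $7,746,219.00 − $3,580,120.36 = $4,166,099.

$4,166,099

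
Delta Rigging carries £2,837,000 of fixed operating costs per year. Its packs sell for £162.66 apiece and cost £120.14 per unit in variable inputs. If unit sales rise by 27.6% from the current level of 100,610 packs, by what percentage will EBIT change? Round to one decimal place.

Contribution at this volume is 100,610 × £42.52 = £4,277,937.20.
Subtracting fixed costs: EBIT = £4,277,937.20 − £2,837,000 = £1,440,937.20.
Degree of operating leverage = £4,277,937.20 / £1,440,937.20 = 2.9689.
Operating income changes by 2.9689 × +27.6% = +81.9%.

+81.9%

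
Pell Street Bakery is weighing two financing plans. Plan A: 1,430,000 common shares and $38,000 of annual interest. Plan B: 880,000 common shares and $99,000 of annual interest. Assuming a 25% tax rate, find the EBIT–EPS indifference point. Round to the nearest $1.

Set EPS_A = EPS_B: (EBIT − $38,000)(1 − 0.25) ÷ 1,430,000 = (EBIT − $99,000)(1 − 0.25) ÷ 880,000.
The (1 − t) factor cancels: (EBIT − 38,000) × 880,000 = (EBIT − 99,000) × 1,430,000.
EBIT × (1,430,000 − 880,000) = 99,000 × 1,430,000 − 38,000 × 880,000 = 108,130,000,000, so EBIT = 108,130,000,000 ÷ 550,000 = 196,600.00.

$196,600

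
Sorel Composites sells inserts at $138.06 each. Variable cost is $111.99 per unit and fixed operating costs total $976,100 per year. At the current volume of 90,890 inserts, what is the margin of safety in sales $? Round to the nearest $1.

$7,379,099

Each unit contributes $138.06 − $111.99 = $26.07. Break-even units = $976,100 ÷ $26.07 = 37,441.50; break-even revenue = 37,441.50 × $138.06 = $5,169,173.99.
Current sales = 90,890 × $138.06 = $12,548,273.40.
Margin of safety = $12,548,273.40 − $5,169,173.99 = $7,379,099.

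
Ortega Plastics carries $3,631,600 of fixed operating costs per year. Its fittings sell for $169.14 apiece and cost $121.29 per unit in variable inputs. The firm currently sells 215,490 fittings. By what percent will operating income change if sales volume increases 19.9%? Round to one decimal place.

+30.7%

Total contribution margin = 215,490 × $47.85 = $10,311,196.50.
Subtracting fixed costs: EBIT = $10,311,196.50 − $3,631,600 = $6,679,596.50.
DOL = contribution ÷ EBIT = $10,311,196.50 ÷ $6,679,596.50 = 1.5437.
Operating income changes by 1.5437 × +19.9% = +30.7%.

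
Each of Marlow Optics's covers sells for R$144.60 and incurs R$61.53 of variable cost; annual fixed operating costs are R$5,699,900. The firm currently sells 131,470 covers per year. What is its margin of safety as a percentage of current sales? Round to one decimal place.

Contribution margin per unit = R$144.60 − R$61.53 = R$83.07. Break-even units = R$5,699,900 ÷ R$83.07 = 68,615.63; break-even revenue = 68,615.63 × R$144.60 = R$9,921,819.43.
Actual sales revenue = 131,470 × R$144.60 = R$19,010,562.00.
Margin of safety = (R$19,010,562.00 − R$9,921,819.43) ÷ R$19,010,562.00 = 47.8%.

47.8%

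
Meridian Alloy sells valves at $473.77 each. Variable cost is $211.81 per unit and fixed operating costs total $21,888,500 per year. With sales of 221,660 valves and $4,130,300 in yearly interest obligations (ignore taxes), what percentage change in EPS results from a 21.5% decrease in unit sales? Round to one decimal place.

Contribution at this volume is 221,660 × $261.96 = $58,066,053.60.
Subtracting fixed costs: EBIT = $58,066,053.60 − $21,888,500 = $36,177,553.60.
Interest = $4,130,300.00, so EBIT − I = $32,047,253.60.
DCL = total CM / (EBIT − I) = $58,066,053.60 / $32,047,253.60 = 1.8119.
EPS therefore changes by 1.8119 × (-21.5%) = -39.0%.

-39.0%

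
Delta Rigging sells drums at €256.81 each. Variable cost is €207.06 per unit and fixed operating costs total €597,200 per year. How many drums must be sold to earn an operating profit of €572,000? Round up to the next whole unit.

Each unit contributes €256.81 − €207.06 = €49.75.
Required volume = (fixed costs + target profit) ÷ CM = (€597,200 + €572,000) ÷ €49.75 = 23,501.51, so 23,502 drums.

23,502 drums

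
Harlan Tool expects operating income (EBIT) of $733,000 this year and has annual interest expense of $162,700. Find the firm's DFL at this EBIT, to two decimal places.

1.29

Annual interest charges come to $162,700.00.
DFL = EBIT ÷ (EBIT − I) = $733,000 ÷ ($733,000 − $162,700.00) = $733,000 ÷ $570,300.00 = 1.2853.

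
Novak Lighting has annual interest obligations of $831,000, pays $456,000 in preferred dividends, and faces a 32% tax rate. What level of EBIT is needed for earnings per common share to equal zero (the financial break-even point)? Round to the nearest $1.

Preferred dividends are paid after tax, so their pre-tax equivalent is $456,000 ÷ (1 − 0.32) = $670,588.24.
Financial break-even EBIT = interest + D_p ÷ (1 − t) = $831,000 + $670,588.24 = $1,501,588.24.

$1,501,588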